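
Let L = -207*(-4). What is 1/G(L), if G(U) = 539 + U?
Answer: 1/1367 ≈ 0.00073153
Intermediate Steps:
L = 828
1/G(L) = 1/(539 + 828) = 1/1367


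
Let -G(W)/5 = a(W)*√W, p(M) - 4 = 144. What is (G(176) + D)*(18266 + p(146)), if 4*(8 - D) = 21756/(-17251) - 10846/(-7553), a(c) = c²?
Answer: 1468416079251/10022831 - 11407841280*√11 ≈ -3.7835e+10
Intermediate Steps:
p(M) = 148 (p(M) = 4 + 144 = 148)
G(W) = -5*W^(5/2) (G(W) = -5*W²*√W = -5*W^(5/2))
D = 159489093/20045662 (D = 8 - (21756/(-17251) - 10846/(-7553))/4 = 8 - (21756*(-1/17251) - 10846*(-1/7553))/4 = 8 - (-21756/17251 + 10846/7553)/4 = 8 - ¼*1752406/10022831 = 8 - 876203/20045662 = 159489093/20045662 ≈ 7.9563)
(G(176) + D)*(18266 + p(146)) = (-619520*√11 + 159489093/20045662)*(18266 + 148) = (-619520*√11 + 159489093/20045662)*18414 = (159489093/20045662 - 619520*√11)*18414 = 1468416079251/10022831 - 11407841280*√11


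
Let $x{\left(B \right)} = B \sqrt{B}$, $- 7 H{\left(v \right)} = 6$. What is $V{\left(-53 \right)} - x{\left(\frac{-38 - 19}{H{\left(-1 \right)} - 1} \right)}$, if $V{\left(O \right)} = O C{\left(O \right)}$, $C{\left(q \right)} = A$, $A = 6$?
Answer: $-318 - \frac{399 \sqrt{5187}}{169} \approx -488.04$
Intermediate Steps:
$H{\left(v \right)} = - \frac{6}{7}$ ($H{\left(v \right)} = \left(- \frac{1}{7}\right) 6 = - \frac{6}{7}$)
$C{\left(q \right)} = 6$
$V{\left(O \right)} = 6 O$ ($V{\left(O \right)} = O 6 = 6 O$)
$x{\left(B \right)} = B^{\frac{3}{2}}$
$V{\left(-53 \right)} - x{\left(\frac{-38 - 19}{H{\left(-1 \right)} - 1} \right)} = 6 \left(-53\right) - \left(\frac{-38 - 19}{- \frac{6}{7} - 1}\right)^{\frac{3}{2}} = -318 - \left(- \frac{57}{- \frac{13}{7}}\right)^{\frac{3}{2}} = -318 - \left(\left(-57\right) \left(- \frac{7}{13}\right)\right)^{\frac{3}{2}} = -318 - \left(\frac{399}{13}\right)^{\frac{3}{2}} = -318 - \frac{399 \sqrt{5187}}{169}$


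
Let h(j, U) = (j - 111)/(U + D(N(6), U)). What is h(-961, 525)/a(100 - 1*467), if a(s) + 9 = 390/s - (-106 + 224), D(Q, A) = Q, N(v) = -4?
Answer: 393424/24486479 ≈ 0.016067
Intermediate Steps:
h(j, U) = (-111 + j)/(-4 + U) (h(j, U) = (j - 111)/(U - 4) = (-111 + j)/(-4 + U))
a(s) = -127 + 390/s (a(s) = -9 + (390/s - (-106 + 224)) = -9 + (390/s - 1*118) = -9 + (390/s - 118) = -9 + (-118 + 390/s) = -127 + 390/s)
h(-961, 525)/a(100 - 1*467) = ((-111 - 961)/(-4 + 525))/(-127 + 390/(100 - 1*467)) = (-1072/521)/(-127 + 390/(100 - 467)) = ((1/521)*(-1072))/(-127 + 390/(-367)) = -1072/(521*(-127 + 390*(-1/367))) = -1072/(521*(-127 - 390/367)) = -1072/(521*(-46999/367)) = -1072/521*(-367/46999) = 393424/24486479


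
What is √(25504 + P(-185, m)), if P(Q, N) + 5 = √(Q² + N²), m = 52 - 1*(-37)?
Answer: √(25499 + √42146) ≈ 160.33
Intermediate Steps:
m = 89 (m = 52 + 37 = 89)
P(Q, N) = -5 + √(N² + Q²) (P(Q, N) = -5 + √(Q² + N²) = -5 + √(N² + Q²))
√(25504 + P(-185, m)) = √(25504 + (-5 + √(89² + (-185)²))) = √(25504 + (-5 + √(7921 + 34225))) = √(25504 + (-5 + √42146)) = √(25499 + √42146)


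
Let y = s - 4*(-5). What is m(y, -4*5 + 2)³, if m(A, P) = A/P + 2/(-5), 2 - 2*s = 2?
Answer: -314432/91125 ≈ -3.4506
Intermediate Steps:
s = 0 (s = 1 - ½*2 = 1 - 1 = 0)
y = 20 (y = 0 - 4*(-5) = 0 + 20 = 20)
m(A, P) = -⅖ + A/P (m(A, P) = A/P + 2*(-⅕) = A/P - ⅖ = -⅖ + A/P)
m(y, -4*5 + 2)³ = (-⅖ + 20/(-4*5 + 2))³ = (-⅖ + 20/(-20 + 2))³ = (-⅖ + 20/(-18))³ = (-⅖ + 20*(-1/18))³ = (-⅖ - 10/9)³ = (-68/45)³ = -314432/91125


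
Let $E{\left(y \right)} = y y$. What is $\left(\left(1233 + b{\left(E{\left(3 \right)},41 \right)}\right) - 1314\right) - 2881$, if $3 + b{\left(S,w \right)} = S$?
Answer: $-2956$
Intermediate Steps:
$E{\left(y \right)} = y^{2}$
$b{\left(S,w \right)} = -3 + S$
$\left(\left(1233 + b{\left(E{\left(3 \right)},41 \right)}\right) - 1314\right) - 2881 = \left(\left(1233 - \left(3 - 3^{2}\right)\right) - 1314\right) - 2881 = \left(\left(1233 + \left(-3 + 9\right)\right) - 1314\right) - 2881 = \left(\left(1233 + 6\right) - 1314\right) - 2881 = \left(1239 - 1314\right) - 2881 = -75 - 2881 = -2956$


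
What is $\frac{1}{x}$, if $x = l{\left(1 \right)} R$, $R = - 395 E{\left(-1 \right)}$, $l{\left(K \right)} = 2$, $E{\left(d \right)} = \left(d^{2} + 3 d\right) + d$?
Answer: $\frac{1}{2370} \approx 0.00042194$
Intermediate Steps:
$E{\left(d \right)} = d^{2} + 4 d$
$R = 1185$ ($R = - 395 \left(- (4 - 1)\right) = - 395 \left(\left(-1\right) 3\right) = \left(-395\right) \left(-3\right) = 1185$)
$x = 2370$ ($x = 2 \cdot 1185 = 2370$)
$\frac{1}{x} = \frac{1}{2370}$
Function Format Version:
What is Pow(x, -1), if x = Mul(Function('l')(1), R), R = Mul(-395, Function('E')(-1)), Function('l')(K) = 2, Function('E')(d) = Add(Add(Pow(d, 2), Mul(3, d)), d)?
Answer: Rational(1, 2370) ≈ 0.00042194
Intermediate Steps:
Function('E')(d) = Add(Pow(d, 2), Mul(4, d))
R = 1185 (R = Mul(-395, Mul(-1, Add(4, -1))) = Mul(-395, Mul(-1, 3)) = Mul(-395, -3) = 1185)
x = 2370 (x = Mul(2, 1185) = 2370)
Pow(x, -1) = Pow(2370, -1) = Rational(1, 2370)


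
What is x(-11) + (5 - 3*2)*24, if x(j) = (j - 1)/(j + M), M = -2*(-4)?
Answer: -20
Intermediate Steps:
M = 8
x(j) = (-1 + j)/(8 + j) (x(j) = (j - 1)/(j + 8) = (-1 + j)/(8 + j))
x(-11) + (5 - 3*2)*24 = (-1 - 11)/(8 - 11) + (5 - 3*2)*24 = -12/(-3) + (5 - 6)*24 = -⅓*(-12) - 1*24 = 4 - 24 = -20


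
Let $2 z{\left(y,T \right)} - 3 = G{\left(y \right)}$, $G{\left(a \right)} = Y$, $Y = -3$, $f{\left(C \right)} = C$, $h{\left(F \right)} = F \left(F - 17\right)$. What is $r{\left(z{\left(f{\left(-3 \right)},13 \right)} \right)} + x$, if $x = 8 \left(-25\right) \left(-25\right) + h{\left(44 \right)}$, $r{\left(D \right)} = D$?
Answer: $6188$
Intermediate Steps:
$h{\left(F \right)} = F \left(-17 + F\right)$
$G{\left(a \right)} = -3$
$z{\left(y,T \right)} = 0$ ($z{\left(y,T \right)} = \frac{3}{2} + \frac{1}{2} \left(-3\right) = \frac{3}{2} - \frac{3}{2} = 0$)
$x = 6188$ ($x = 8 \left(-25\right) \left(-25\right) + 44 \left(-17 + 44\right) = \left(-200\right) \left(-25\right) + 44 \cdot 27 = 5000 + 1188 = 6188$)
$r{\left(z{\left(f{\left(-3 \right)},13 \right)} \right)} + x = 0 + 6188 = 6188$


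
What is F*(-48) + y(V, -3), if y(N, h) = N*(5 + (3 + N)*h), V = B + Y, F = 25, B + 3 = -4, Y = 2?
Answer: -1255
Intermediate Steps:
B = -7 (B = -3 - 4 = -7)
V = -5 (V = -7 + 2 = -5)
y(N, h) = N*(5 + h*(3 + N))
F*(-48) + y(V, -3) = 25*(-48) - 5*(5 + 3*(-3) - 5*(-3)) = -1200 - 5*(5 - 9 + 15) = -1200 - 5*11 = -1200 - 55 = -1255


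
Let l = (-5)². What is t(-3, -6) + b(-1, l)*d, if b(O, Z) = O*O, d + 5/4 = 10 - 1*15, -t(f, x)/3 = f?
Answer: 11/4 ≈ 2.7500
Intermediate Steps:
l = 25
t(f, x) = -3*f
d = -25/4 (d = -5/4 + (10 - 1*15) = -5/4 + (10 - 15) = -5/4 - 5 = -25/4 ≈ -6.2500)
b(O, Z) = O²
t(-3, -6) + b(-1, l)*d = -3*(-3) + (-1)²*(-25/4) = 9 + 1*(-25/4) = 9 - 25/4 = 11/4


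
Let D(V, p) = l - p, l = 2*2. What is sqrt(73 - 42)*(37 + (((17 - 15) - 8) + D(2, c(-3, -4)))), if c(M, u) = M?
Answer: 38*sqrt(31) ≈ 211.57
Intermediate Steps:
l = 4
D(V, p) = 4 - p
sqrt(73 - 42)*(37 + (((17 - 15) - 8) + D(2, c(-3, -4)))) = sqrt(73 - 42)*(37 + (((17 - 15) - 8) + (4 - 1*(-3)))) = sqrt(31)*(37 + ((2 - 8) + (4 + 3))) = sqrt(31)*(37 + (-6 + 7)) = sqrt(31)*(37 + 1) = sqrt(31)*38 = 38*sqrt(31)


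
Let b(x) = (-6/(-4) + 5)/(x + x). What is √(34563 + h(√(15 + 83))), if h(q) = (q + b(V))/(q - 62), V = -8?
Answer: √(137146010 - 15484672*√2)/(8*√(62 - 7*√2)) ≈ 185.91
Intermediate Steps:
b(x) = 13/(4*x) (b(x) = (-6*(-¼) + 5)/((2*x)) = (3/2 + 5)*(1/(2*x)) = 13*(1/(2*x))/2 = 13/(4*x))
h(q) = (-13/32 + q)/(-62 + q) (h(q) = (q + (13/4)/(-8))/(q - 62) = (q + (13/4)*(-⅛))/(-62 + q) = (q - 13/32)/(-62 + q) = (-13/32 + q)/(-62 + q))
√(34563 + h(√(15 + 83))) = √(34563 + (-13/32 + √(15 + 83))/(-62 + √(15 + 83))) = √(34563 + (-13/32 + √98)/(-62 + √98)) = √(34563 + (-13/32 + 7*√2)/(-62 + 7*√2))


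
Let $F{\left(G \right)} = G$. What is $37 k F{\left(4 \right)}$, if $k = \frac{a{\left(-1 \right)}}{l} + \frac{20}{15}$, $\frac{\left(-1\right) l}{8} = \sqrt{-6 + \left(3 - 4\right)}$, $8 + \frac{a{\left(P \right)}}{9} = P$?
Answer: $\frac{592}{3} - \frac{2997 i \sqrt{7}}{14} \approx 197.33 - 566.38 i$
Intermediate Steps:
$a{\left(P \right)} = -72 + 9 P$
$l = - 8 i \sqrt{7}$ ($l = - 8 \sqrt{-6 + \left(3 - 4\right)} = - 8 \sqrt{-6 - 1} = - 8 \sqrt{-7} = - 8 i \sqrt{7} \approx - 21.166 i$)
$k = \frac{4}{3} - \frac{81 i \sqrt{7}}{56}$ ($k = \frac{-72 + 9 \left(-1\right)}{\left(-8\right) i \sqrt{7}} + \frac{20}{15} = \left(-72 - 9\right) \frac{i \sqrt{7}}{56} + 20 \cdot \frac{1}{15} = - 81 \frac{i \sqrt{7}}{56} + \frac{4}{3} = - \frac{81 i \sqrt{7}}{56} + \frac{4}{3} = \frac{4}{3} - \frac{81 i \sqrt{7}}{56} \approx 1.3333 - 3.8269 i$)
$37 k F{\left(4 \right)} = 37 \left(\frac{4}{3} - \frac{81 i \sqrt{7}}{56}\right) 4 = \left(\frac{148}{3} - \frac{2997 i \sqrt{7}}{56}\right) 4 = \frac{592}{3} - \frac{2997 i \sqrt{7}}{14}$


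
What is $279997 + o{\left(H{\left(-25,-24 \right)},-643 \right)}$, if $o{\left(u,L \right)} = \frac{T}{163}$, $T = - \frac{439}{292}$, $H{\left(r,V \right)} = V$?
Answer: $\frac{13326736773}{47596} \approx 2.8 \cdot 10^{5}$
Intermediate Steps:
$T = - \frac{439}{292}$ ($T = \left(-439\right) \frac{1}{292} = - \frac{439}{292} \approx -1.5034$)
$o{\left(u,L \right)} = - \frac{439}{47596}$ ($o{\left(u,L \right)} = - \frac{439}{292 \cdot 163} = \left(- \frac{439}{292}\right) \frac{1}{163} = - \frac{439}{47596}$)
$279997 + o{\left(H{\left(-25,-24 \right)},-643 \right)} = 279997 - \frac{439}{47596} = \frac{13326736773}{47596}$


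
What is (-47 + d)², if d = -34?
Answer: 6561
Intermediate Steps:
(-47 + d)² = (-47 - 34)² = (-81)² = 6561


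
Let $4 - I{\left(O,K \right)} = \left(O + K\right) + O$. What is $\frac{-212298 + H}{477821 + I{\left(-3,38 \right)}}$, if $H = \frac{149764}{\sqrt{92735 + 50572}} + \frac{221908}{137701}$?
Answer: $- \frac{29233424990}{65792573893} + \frac{149764 \sqrt{15923}}{22823693817} \approx -0.4435$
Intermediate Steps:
$I{\left(O,K \right)} = 4 - K - 2 O$ ($I{\left(O,K \right)} = 4 - \left(\left(O + K\right) + O\right) = 4 - \left(\left(K + O\right) + O\right) = 4 - \left(K + 2 O\right) = 4 - K - 2 O$)
$H = \frac{221908}{137701} + \frac{149764 \sqrt{15923}}{47769}$ ($H = \frac{149764}{\sqrt{143307}} + 221908 \cdot \frac{1}{137701} = \frac{149764}{3 \sqrt{15923}} + \frac{221908}{137701} = 149764 \frac{\sqrt{15923}}{47769} + \frac{221908}{137701} = \frac{149764 \sqrt{15923}}{47769} + \frac{221908}{137701} = \frac{221908}{137701} + \frac{149764 \sqrt{15923}}{47769} \approx 397.23$)
$\frac{-212298 + H}{477821 + I{\left(-3,38 \right)}} = \frac{-212298 + \left(\frac{221908}{137701} + \frac{149764 \sqrt{15923}}{47769}\right)}{477821 - 28} = \frac{- \frac{29233424990}{137701} + \frac{149764 \sqrt{15923}}{47769}}{477821 + \left(4 - 38 + 6\right)} = \frac{- \frac{29233424990}{137701} + \frac{149764 \sqrt{15923}}{47769}}{477821 - 28} = \frac{- \frac{29233424990}{137701} + \frac{149764 \sqrt{15923}}{47769}}{477793} = \left(- \frac{29233424990}{137701} + \frac{149764 \sqrt{15923}}{47769}\right) \frac{1}{477793} = - \frac{29233424990}{65792573893} + \frac{149764 \sqrt{15923}}{22823693817}$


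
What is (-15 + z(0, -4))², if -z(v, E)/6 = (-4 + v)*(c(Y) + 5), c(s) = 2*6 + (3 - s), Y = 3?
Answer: 154449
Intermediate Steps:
c(s) = 15 - s (c(s) = 12 + (3 - s) = 15 - s)
z(v, E) = 408 - 102*v (z(v, E) = -6*(-4 + v)*((15 - 1*3) + 5) = -6*(-4 + v)*((15 - 3) + 5) = -6*(-4 + v)*(12 + 5) = -6*(-4 + v)*17 = -6*(-68 + 17*v) = 408 - 102*v)
(-15 + z(0, -4))² = (-15 + (408 - 102*0))² = (-15 + (408 + 0))² = (-15 + 408)² = 393² = 154449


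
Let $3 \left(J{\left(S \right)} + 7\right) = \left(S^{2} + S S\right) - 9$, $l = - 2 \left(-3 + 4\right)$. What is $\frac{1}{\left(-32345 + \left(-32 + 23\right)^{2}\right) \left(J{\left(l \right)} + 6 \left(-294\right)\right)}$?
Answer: $\frac{3}{171450896} \approx 1.7498 \cdot 10^{-8}$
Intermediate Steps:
$l = -2$ ($l = \left(-2\right) 1 = -2$)
$J{\left(S \right)} = -10 + \frac{2 S^{2}}{3}$ ($J{\left(S \right)} = -7 + \frac{\left(S^{2} + S S\right) - 9}{3} = -7 + \frac{\left(S^{2} + S^{2}\right) - 9}{3} = -7 + \frac{2 S^{2} - 9}{3} = -7 + \frac{-9 + 2 S^{2}}{3} = -7 + \left(-3 + \frac{2 S^{2}}{3}\right) = -10 + \frac{2 S^{2}}{3}$)
$\frac{1}{\left(-32345 + \left(-32 + 23\right)^{2}\right) \left(J{\left(l \right)} + 6 \left(-294\right)\right)} = \frac{1}{\left(-32345 + \left(-32 + 23\right)^{2}\right) \left(\left(-10 + \frac{2 \left(-2\right)^{2}}{3}\right) + 6 \left(-294\right)\right)} = \frac{1}{\left(-32345 + \left(-9\right)^{2}\right) \left(\left(-10 + \frac{2}{3} \cdot 4\right) - 1764\right)} = \frac{1}{\left(-32345 + 81\right) \left(\left(-10 + \frac{8}{3}\right) - 1764\right)} = \frac{1}{\left(-32264\right) \left(- \frac{22}{3} - 1764\right)} = \frac{1}{\left(-32264\right) \left(- \frac{5314}{3}\right)} = \frac{1}{\frac{171450896}{3}} = \frac{3}{171450896}$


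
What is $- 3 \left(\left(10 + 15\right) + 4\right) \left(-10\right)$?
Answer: $870$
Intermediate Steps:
$- 3 \left(\left(10 + 15\right) + 4\right) \left(-10\right) = - 3 \left(25 + 4\right) \left(-10\right) = \left(-3\right) 29 \left(-10\right) = \left(-87\right) \left(-10\right) = 870$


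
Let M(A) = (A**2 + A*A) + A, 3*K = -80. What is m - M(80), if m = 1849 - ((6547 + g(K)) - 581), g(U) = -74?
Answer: -16923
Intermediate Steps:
K = -80/3 (K = (1/3)*(-80) = -80/3 ≈ -26.667)
M(A) = A + 2*A**2 (M(A) = (A**2 + A**2) + A = 2*A**2 + A = A + 2*A**2)
m = -4043 (m = 1849 - ((6547 - 74) - 581) = 1849 - (6473 - 581) = 1849 - 1*5892 = 1849 - 5892 = -4043)
m - M(80) = -4043 - 80*(1 + 2*80) = -4043 - 80*(1 + 160) = -4043 - 80*161 = -4043 - 1*12880 = -4043 - 12880 = -16923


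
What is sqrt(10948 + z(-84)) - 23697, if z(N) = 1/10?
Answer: -23697 + sqrt(1094810)/10 ≈ -23592.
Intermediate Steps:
z(N) = 1/10
sqrt(10948 + z(-84)) - 23697 = sqrt(10948 + 1/10) - 23697 = sqrt(109481/10) - 23697 = sqrt(1094810)/10 - 23697 = -23697 + sqrt(1094810)/10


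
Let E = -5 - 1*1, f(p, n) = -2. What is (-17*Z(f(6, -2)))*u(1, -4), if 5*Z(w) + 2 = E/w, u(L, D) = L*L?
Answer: -17/5 ≈ -3.4000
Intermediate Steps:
u(L, D) = L**2
E = -6 (E = -5 - 1 = -6)
Z(w) = -2/5 - 6/(5*w) (Z(w) = -2/5 + (-6/w)/5 = -2/5 - 6/(5*w))
(-17*Z(f(6, -2)))*u(1, -4) = -34*(-3 - 1*(-2))/(5*(-2))*1**2 = -34*(-1)*(-3 + 2)/(5*2)*1 = -34*(-1)*(-1)/(5*2)*1 = -17*1/5*1 = -17/5*1 = -17/5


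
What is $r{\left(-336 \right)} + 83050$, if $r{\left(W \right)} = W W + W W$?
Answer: $308842$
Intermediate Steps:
$r{\left(W \right)} = 2 W^{2}$ ($r{\left(W \right)} = W^{2} + W^{2} = 2 W^{2}$)
$r{\left(-336 \right)} + 83050 = 2 \left(-336\right)^{2} + 83050 = 2 \cdot 112896 + 83050 = 225792 + 83050 = 308842$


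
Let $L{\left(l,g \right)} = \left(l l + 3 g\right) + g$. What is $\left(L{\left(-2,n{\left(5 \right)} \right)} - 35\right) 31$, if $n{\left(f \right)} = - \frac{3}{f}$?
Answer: $- \frac{5177}{5} \approx -1035.4$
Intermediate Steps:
$L{\left(l,g \right)} = l^{2} + 4 g$ ($L{\left(l,g \right)} = \left(l^{2} + 3 g\right) + g = l^{2} + 4 g$)
$\left(L{\left(-2,n{\left(5 \right)} \right)} - 35\right) 31 = \left(\left(\left(-2\right)^{2} + 4 \left(- \frac{3}{5}\right)\right) - 35\right) 31 = \left(\left(4 + 4 \left(\left(-3\right) \frac{1}{5}\right)\right) - 35\right) 31 = \left(\left(4 + 4 \left(- \frac{3}{5}\right)\right) - 35\right) 31 = \left(\left(4 - \frac{12}{5}\right) - 35\right) 31 = \left(\frac{8}{5} - 35\right) 31 = \left(- \frac{167}{5}\right) 31 = - \frac{5177}{5}$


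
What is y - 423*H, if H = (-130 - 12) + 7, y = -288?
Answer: 56817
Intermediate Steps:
H = -135 (H = -142 + 7 = -135)
y - 423*H = -288 - 423*(-135) = -288 + 57105 = 56817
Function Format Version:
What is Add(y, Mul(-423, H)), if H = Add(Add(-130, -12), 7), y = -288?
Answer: 56817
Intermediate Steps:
H = -135 (H = Add(-142, 7) = -135)
Add(y, Mul(-423, H)) = Add(-288, Mul(-423, -135)) = Add(-288, 57105) = 56817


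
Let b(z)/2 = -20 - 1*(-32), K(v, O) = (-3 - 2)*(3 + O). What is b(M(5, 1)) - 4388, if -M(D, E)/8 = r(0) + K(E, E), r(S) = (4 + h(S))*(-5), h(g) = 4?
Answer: -4364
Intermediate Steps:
K(v, O) = -15 - 5*O (K(v, O) = -5*(3 + O) = -15 - 5*O)
r(S) = -40 (r(S) = (4 + 4)*(-5) = 8*(-5) = -40)
M(D, E) = 440 + 40*E (M(D, E) = -8*(-40 + (-15 - 5*E)) = -8*(-55 - 5*E) = 440 + 40*E)
b(z) = 24 (b(z) = 2*(-20 - 1*(-32)) = 2*(-20 + 32) = 2*12 = 24)
b(M(5, 1)) - 4388 = 24 - 4388 = -4364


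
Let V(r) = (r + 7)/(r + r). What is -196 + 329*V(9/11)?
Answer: 12383/9 ≈ 1375.9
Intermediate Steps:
V(r) = (7 + r)/(2*r) (V(r) = (7 + r)/((2*r)) = (7 + r)*(1/(2*r)) = (7 + r)/(2*r))
-196 + 329*V(9/11) = -196 + 329*((7 + 9/11)/(2*((9/11)))) = -196 + 329*((7 + 9*(1/11))/(2*((9*(1/11))))) = -196 + 329*((7 + 9/11)/(2*(9/11))) = -196 + 329*((½)*(11/9)*(86/11)) = -196 + 329*(43/9) = -196 + 14147/9 = 12383/9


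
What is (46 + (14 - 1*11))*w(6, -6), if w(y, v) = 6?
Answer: 294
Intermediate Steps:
(46 + (14 - 1*11))*w(6, -6) = (46 + (14 - 1*11))*6 = (46 + (14 - 11))*6 = (46 + 3)*6 = 49*6 = 294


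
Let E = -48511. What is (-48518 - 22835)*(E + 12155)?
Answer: 2594109668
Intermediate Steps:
(-48518 - 22835)*(E + 12155) = (-48518 - 22835)*(-48511 + 12155) = -71353*(-36356) = 2594109668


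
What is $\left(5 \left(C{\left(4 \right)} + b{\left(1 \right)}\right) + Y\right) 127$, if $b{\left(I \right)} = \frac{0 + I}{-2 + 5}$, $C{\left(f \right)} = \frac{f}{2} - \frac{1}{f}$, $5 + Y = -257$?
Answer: $- \frac{383413}{12} \approx -31951.0$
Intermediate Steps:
$Y = -262$ ($Y = -5 - 257 = -262$)
$C{\left(f \right)} = \frac{f}{2} - \frac{1}{f}$ ($C{\left(f \right)} = f \frac{1}{2} - \frac{1}{f} = \frac{f}{2} - \frac{1}{f}$)
$b{\left(I \right)} = \frac{I}{3}$
$\left(5 \left(C{\left(4 \right)} + b{\left(1 \right)}\right) + Y\right) 127 = \left(5 \left(\left(\frac{1}{2} \cdot 4 - \frac{1}{4}\right) + \frac{1}{3} \cdot 1\right) - 262\right) 127 = \left(5 \left(\left(2 - \frac{1}{4}\right) + \frac{1}{3}\right) - 262\right) 127 = \left(5 \left(\frac{7}{4} + \frac{1}{3}\right) - 262\right) 127 = \left(5 \cdot \frac{25}{12} - 262\right) 127 = \left(\frac{125}{12} - 262\right) 127 = \left(- \frac{3019}{12}\right) 127 = - \frac{383413}{12}$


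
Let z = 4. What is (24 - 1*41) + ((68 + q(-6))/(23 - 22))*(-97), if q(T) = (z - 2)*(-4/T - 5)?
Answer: -17317/3 ≈ -5772.3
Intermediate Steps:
q(T) = -10 - 8/T (q(T) = (4 - 2)*(-4/T - 5) = 2*(-5 - 4/T) = -10 - 8/T)
(24 - 1*41) + ((68 + q(-6))/(23 - 22))*(-97) = (24 - 1*41) + ((68 + (-10 - 8/(-6)))/(23 - 22))*(-97) = (24 - 41) + ((68 + (-10 - 8*(-⅙)))/1)*(-97) = -17 + ((68 + (-10 + 4/3))*1)*(-97) = -17 + ((68 - 26/3)*1)*(-97) = -17 + ((178/3)*1)*(-97) = -17 + (178/3)*(-97) = -17 - 17266/3 = -17317/3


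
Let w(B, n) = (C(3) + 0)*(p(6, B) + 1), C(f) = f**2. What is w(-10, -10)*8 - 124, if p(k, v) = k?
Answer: 380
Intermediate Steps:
w(B, n) = 63 (w(B, n) = (3**2 + 0)*(6 + 1) = (9 + 0)*7 = 9*7 = 63)
w(-10, -10)*8 - 124 = 63*8 - 124 = 504 - 124 = 380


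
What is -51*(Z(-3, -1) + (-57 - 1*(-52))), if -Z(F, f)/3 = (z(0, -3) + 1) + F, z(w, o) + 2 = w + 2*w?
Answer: -357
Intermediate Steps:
z(w, o) = -2 + 3*w (z(w, o) = -2 + (w + 2*w) = -2 + 3*w)
Z(F, f) = 3 - 3*F (Z(F, f) = -3*(((-2 + 3*0) + 1) + F) = -3*(((-2 + 0) + 1) + F) = -3*((-2 + 1) + F) = -3*(-1 + F) = 3 - 3*F)
-51*(Z(-3, -1) + (-57 - 1*(-52))) = -51*((3 - 3*(-3)) + (-57 - 1*(-52))) = -51*((3 + 9) + (-57 + 52)) = -51*(12 - 5) = -51*7 = -357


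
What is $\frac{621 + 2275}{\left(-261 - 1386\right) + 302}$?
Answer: $- \frac{2896}{1345} \approx -2.1532$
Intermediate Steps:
$\frac{621 + 2275}{\left(-261 - 1386\right) + 302} = \frac{2896}{-1647 + 302} = \frac{2896}{-1345} = 2896 \left(- \frac{1}{1345}\right) = - \frac{2896}{1345}$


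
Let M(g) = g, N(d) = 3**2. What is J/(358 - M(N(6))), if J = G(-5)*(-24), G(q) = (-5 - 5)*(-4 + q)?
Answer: -2160/349 ≈ -6.1891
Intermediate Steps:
N(d) = 9
G(q) = 40 - 10*q (G(q) = -10*(-4 + q) = 40 - 10*q)
J = -2160 (J = (40 - 10*(-5))*(-24) = (40 + 50)*(-24) = 90*(-24) = -2160)
J/(358 - M(N(6))) = -2160/(358 - 1*9) = -2160/(358 - 9) = -2160/349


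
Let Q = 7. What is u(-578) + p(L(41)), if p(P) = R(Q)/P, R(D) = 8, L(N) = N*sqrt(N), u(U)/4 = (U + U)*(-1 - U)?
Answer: -2668048 + 8*sqrt(41)/1681 ≈ -2.6680e+6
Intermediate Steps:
u(U) = 8*U*(-1 - U) (u(U) = 4*((U + U)*(-1 - U)) = 4*((2*U)*(-1 - U)) = 4*(2*U*(-1 - U)) = 8*U*(-1 - U))
L(N) = N**(3/2)
p(P) = 8/P
u(-578) + p(L(41)) = -8*(-578)*(1 - 578) + 8/(41**(3/2)) = -8*(-578)*(-577) + 8/((41*sqrt(41))) = -2668048 + 8*(sqrt(41)/1681) = -2668048 + 8*sqrt(41)/1681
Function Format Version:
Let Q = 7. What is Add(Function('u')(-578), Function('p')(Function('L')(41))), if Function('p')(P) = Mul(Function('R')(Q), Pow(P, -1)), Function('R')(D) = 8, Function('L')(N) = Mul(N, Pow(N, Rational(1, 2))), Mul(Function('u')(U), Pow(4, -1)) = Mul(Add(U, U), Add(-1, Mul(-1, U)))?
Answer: Add(-2668048, Mul(Rational(8, 1681), Pow(41, Rational(1, 2)))) ≈ -2.6680e+6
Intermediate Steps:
Function('u')(U) = Mul(8, U, Add(-1, Mul(-1, U))) (Function('u')(U) = Mul(4, Mul(Add(U, U), Add(-1, Mul(-1, U)))) = Mul(4, Mul(Mul(2, U), Add(-1, Mul(-1, U)))) = Mul(4, Mul(2, U, Add(-1, Mul(-1, U)))) = Mul(8, U, Add(-1, Mul(-1, U))))
Function('L')(N) = Pow(N, Rational(3, 2))
Function('p')(P) = Mul(8, Pow(P, -1))
Add(Function('u')(-578), Function('p')(Function('L')(41))) = Add(Mul(-8, -578, Add(1, -578)), Mul(8, Pow(Pow(41, Rational(3, 2)), -1))) = Add(Mul(-8, -578, -577), Mul(8, Pow(Mul(41, Pow(41, Rational(1, 2))), -1))) = Add(-2668048, Mul(8, Mul(Rational(1, 1681), Pow(41, Rational(1, 2))))) = Add(-2668048, Mul(Rational(8, 1681), Pow(41, Rational(1, 2))))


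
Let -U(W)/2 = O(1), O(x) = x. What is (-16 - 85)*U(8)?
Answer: 202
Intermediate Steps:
U(W) = -2 (U(W) = -2*1 = -2)
(-16 - 85)*U(8) = (-16 - 85)*(-2) = -101*(-2) = 202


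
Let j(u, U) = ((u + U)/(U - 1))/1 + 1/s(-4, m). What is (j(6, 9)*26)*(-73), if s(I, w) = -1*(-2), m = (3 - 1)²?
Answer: -18031/4 ≈ -4507.8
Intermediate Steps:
m = 4 (m = 2² = 4)
s(I, w) = 2
j(u, U) = ½ + (U + u)/(-1 + U) (j(u, U) = ((u + U)/(U - 1))/1 + 1/2 = ((U + u)/(-1 + U))*1 + 1*(½) = ((U + u)/(-1 + U))*1 + ½ = (U + u)/(-1 + U) + ½ = ½ + (U + u)/(-1 + U))
(j(6, 9)*26)*(-73) = (((-1 + 2*6 + 3*9)/(2*(-1 + 9)))*26)*(-73) = (((½)*(-1 + 12 + 27)/8)*26)*(-73) = (((½)*(⅛)*38)*26)*(-73) = ((19/8)*26)*(-73) = (247/4)*(-73) = -18031/4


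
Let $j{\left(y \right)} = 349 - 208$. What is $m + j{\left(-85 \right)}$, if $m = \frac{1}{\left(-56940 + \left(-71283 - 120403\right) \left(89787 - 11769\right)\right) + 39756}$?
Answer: $\frac{2108651550011}{14954975532} \approx 141.0$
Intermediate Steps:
$j{\left(y \right)} = 141$ ($j{\left(y \right)} = 349 - 208 = 141$)
$m = - \frac{1}{14954975532}$ ($m = \frac{1}{\left(-56940 - 14954958348\right) + 39756} = \frac{1}{-14955015288 + 39756} = \frac{1}{-14954975532} = - \frac{1}{14954975532} \approx -6.6867 \cdot 10^{-11}$)
$m + j{\left(-85 \right)} = - \frac{1}{14954975532} + 141 = \frac{2108651550011}{14954975532}$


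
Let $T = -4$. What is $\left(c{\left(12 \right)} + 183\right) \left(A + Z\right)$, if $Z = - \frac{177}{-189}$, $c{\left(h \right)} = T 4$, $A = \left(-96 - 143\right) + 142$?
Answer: $- \frac{1010684}{63} \approx -16043.0$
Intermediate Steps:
$A = -97$ ($A = -239 + 142 = -97$)
$c{\left(h \right)} = -16$ ($c{\left(h \right)} = \left(-4\right) 4 = -16$)
$Z = \frac{59}{63}$ ($Z = \left(-177\right) \left(- \frac{1}{189}\right) = \frac{59}{63} \approx 0.93651$)
$\left(c{\left(12 \right)} + 183\right) \left(A + Z\right) = \left(-16 + 183\right) \left(-97 + \frac{59}{63}\right) = 167 \left(- \frac{6052}{63}\right) = - \frac{1010684}{63}$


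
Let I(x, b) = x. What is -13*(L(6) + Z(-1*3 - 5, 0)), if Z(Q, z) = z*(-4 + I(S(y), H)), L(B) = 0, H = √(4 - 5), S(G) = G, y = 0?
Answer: 0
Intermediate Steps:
H = I (H = √(-1) = I ≈ 1.0*I)
Z(Q, z) = -4*z (Z(Q, z) = z*(-4 + 0) = z*(-4) = -4*z)
-13*(L(6) + Z(-1*3 - 5, 0)) = -13*(0 - 4*0) = -13*(0 + 0) = -13*0 = 0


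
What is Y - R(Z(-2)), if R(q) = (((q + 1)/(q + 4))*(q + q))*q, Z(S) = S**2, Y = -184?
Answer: -204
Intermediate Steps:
R(q) = 2*q**2*(1 + q)/(4 + q) (R(q) = (((1 + q)/(4 + q))*(2*q))*q = (2*q*(1 + q)/(4 + q))*q = 2*q**2*(1 + q)/(4 + q))
Y - R(Z(-2)) = -184 - 2*((-2)**2)**2*(1 + (-2)**2)/(4 + (-2)**2) = -184 - 2*4**2*(1 + 4)/(4 + 4) = -184 - 2*16*5/8 = -184 - 1*20 = -184 - 20 = -204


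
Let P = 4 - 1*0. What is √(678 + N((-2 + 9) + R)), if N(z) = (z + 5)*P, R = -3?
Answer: √714 ≈ 26.721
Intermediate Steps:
P = 4 (P = 4 + 0 = 4)
N(z) = 20 + 4*z (N(z) = (z + 5)*4 = (5 + z)*4 = 20 + 4*z)
√(678 + N((-2 + 9) + R)) = √(678 + (20 + 4*((-2 + 9) - 3))) = √(678 + (20 + 4*(7 - 3))) = √(678 + (20 + 4*4)) = √(678 + (20 + 16)) = √(678 + 36) = √714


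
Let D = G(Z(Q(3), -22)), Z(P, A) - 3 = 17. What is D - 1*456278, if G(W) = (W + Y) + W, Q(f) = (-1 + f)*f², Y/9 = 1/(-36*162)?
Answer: -295642225/648 ≈ -4.5624e+5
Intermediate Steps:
Y = -1/648 (Y = 9*(1/(-36*162)) = 9*(-1/36*1/162) = 9*(-1/5832) = -1/648 ≈ -0.0015432)
Q(f) = f²*(-1 + f)
Z(P, A) = 20 (Z(P, A) = 3 + 17 = 20)
G(W) = -1/648 + 2*W (G(W) = (W - 1/648) + W = (-1/648 + W) + W = -1/648 + 2*W)
D = 25919/648 (D = -1/648 + 2*20 = -1/648 + 40 = 25919/648 ≈ 39.998)
D - 1*456278 = 25919/648 - 1*456278 = 25919/648 - 456278 = -295642225/648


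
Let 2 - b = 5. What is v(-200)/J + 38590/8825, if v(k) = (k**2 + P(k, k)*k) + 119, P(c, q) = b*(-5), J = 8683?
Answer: 132530429/15325495 ≈ 8.6477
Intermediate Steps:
b = -3 (b = 2 - 1*5 = 2 - 5 = -3)
P(c, q) = 15 (P(c, q) = -3*(-5) = 15)
v(k) = 119 + k**2 + 15*k (v(k) = (k**2 + 15*k) + 119 = 119 + k**2 + 15*k)
v(-200)/J + 38590/8825 = (119 + (-200)**2 + 15*(-200))/8683 + 38590/8825 = (119 + 40000 - 3000)*(1/8683) + 38590*(1/8825) = 37119*(1/8683) + 7718/1765 = 37119/8683 + 7718/1765 = 132530429/15325495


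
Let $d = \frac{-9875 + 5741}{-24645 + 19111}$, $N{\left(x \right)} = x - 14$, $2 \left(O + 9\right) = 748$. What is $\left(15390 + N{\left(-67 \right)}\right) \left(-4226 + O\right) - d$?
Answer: $- \frac{163551973650}{2767} \approx -5.9108 \cdot 10^{7}$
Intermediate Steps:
$O = 365$ ($O = -9 + \frac{1}{2} \cdot 748 = -9 + 374 = 365$)
$N{\left(x \right)} = -14 + x$
$d = \frac{2067}{2767}$ ($d = - \frac{4134}{-5534} = \left(-4134\right) \left(- \frac{1}{5534}\right) = \frac{2067}{2767} \approx 0.74702$)
$\left(15390 + N{\left(-67 \right)}\right) \left(-4226 + O\right) - d = \left(15390 - 81\right) \left(-4226 + 365\right) - \frac{2067}{2767} = \left(15390 - 81\right) \left(-3861\right) - \frac{2067}{2767} = 15309 \left(-3861\right) - \frac{2067}{2767} = -59108049 - \frac{2067}{2767} = - \frac{163551973650}{2767}$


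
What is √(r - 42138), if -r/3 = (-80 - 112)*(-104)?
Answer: 3*I*√11338 ≈ 319.44*I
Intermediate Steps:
r = -59904 (r = -3*(-80 - 112)*(-104) = -(-576)*(-104) = -3*19968 = -59904)
√(r - 42138) = √(-59904 - 42138) = √(-102042) = 3*I*√11338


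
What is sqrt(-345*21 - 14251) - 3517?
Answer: -3517 + 2*I*sqrt(5374) ≈ -3517.0 + 146.62*I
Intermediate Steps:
sqrt(-345*21 - 14251) - 3517 = sqrt(-7245 - 14251) - 3517 = sqrt(-21496) - 3517 = 2*I*sqrt(5374) - 3517 = -3517 + 2*I*sqrt(5374)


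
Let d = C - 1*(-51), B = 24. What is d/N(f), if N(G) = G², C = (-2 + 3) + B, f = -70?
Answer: 19/1225 ≈ 0.015510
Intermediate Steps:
C = 25 (C = (-2 + 3) + 24 = 1 + 24 = 25)
d = 76 (d = 25 - 1*(-51) = 25 + 51 = 76)
d/N(f) = 76/(-70)² = 76/4900 = (1/4900)*76 = 19/1225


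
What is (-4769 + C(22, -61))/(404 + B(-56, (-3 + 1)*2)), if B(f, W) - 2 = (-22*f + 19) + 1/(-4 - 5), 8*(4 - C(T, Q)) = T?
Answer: -171639/59648 ≈ -2.8775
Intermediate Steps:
C(T, Q) = 4 - T/8
B(f, W) = 188/9 - 22*f (B(f, W) = 2 + ((-22*f + 19) + 1/(-4 - 5)) = 2 + ((19 - 22*f) + 1/(-9)) = 2 + ((19 - 22*f) - 1/9) = 2 + (170/9 - 22*f) = 188/9 - 22*f)
(-4769 + C(22, -61))/(404 + B(-56, (-3 + 1)*2)) = (-4769 + (4 - 1/8*22))/(404 + (188/9 - 22*(-56))) = (-4769 + (4 - 11/4))/(404 + (188/9 + 1232)) = (-4769 + 5/4)/(404 + 11276/9) = -19071/(4*14912/9) = -19071/4*9/14912 = -171639/59648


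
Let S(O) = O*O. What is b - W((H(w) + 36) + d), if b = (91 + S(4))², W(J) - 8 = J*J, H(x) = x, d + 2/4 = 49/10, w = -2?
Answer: 249161/25 ≈ 9966.4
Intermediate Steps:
d = 22/5 (d = -½ + 49/10 = 22/5 ≈ 4.4000)
S(O) = O²
W(J) = 8 + J² (W(J) = 8 + J*J = 8 + J²)
b = 11449 (b = (91 + 4²)² = (91 + 16)² = 107² = 11449)
b - W((H(w) + 36) + d) = 11449 - (8 + ((-2 + 36) + 22/5)²) = 11449 - (8 + (34 + 22/5)²) = 11449 - (8 + (192/5)²) = 11449 - (8 + 36864/25) = 11449 - 1*37064/25 = 11449 - 37064/25 = 249161/25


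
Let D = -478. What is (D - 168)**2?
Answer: 417316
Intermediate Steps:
(D - 168)**2 = (-478 - 168)**2 = (-646)**2 = 417316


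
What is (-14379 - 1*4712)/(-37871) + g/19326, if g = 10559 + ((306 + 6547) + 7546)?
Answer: 657068542/365947473 ≈ 1.7955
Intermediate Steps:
g = 24958 (g = 10559 + (6853 + 7546) = 10559 + 14399 = 24958)
(-14379 - 1*4712)/(-37871) + g/19326 = (-14379 - 1*4712)/(-37871) + 24958/19326 = (-14379 - 4712)*(-1/37871) + 24958*(1/19326) = -19091*(-1/37871) + 12479/9663 = 19091/37871 + 12479/9663 = 657068542/365947473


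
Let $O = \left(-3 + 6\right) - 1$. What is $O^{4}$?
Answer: $16$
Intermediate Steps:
$O = 2$ ($O = 3 - 1 = 2$)
$O^{4} = 2^{4} = 16$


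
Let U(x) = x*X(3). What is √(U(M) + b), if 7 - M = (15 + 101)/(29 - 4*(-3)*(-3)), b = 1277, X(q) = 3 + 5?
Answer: √71813/7 ≈ 38.283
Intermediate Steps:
X(q) = 8
M = 165/7 (M = 7 - (15 + 101)/(29 - 4*(-3)*(-3)) = 7 - 116/(29 + 12*(-3)) = 7 - 116/(29 - 36) = 7 - 116/(-7) = 7 - 116*(-1)/7 = 7 - 1*(-116/7) = 7 + 116/7 = 165/7 ≈ 23.571)
U(x) = 8*x (U(x) = x*8 = 8*x)
√(U(M) + b) = √(8*(165/7) + 1277) = √(1320/7 + 1277) = √(10259/7) = √71813/7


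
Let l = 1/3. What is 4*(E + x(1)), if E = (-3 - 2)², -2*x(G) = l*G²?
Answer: 298/3 ≈ 99.333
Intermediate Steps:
l = ⅓ ≈ 0.33333
x(G) = -G²/6
E = 25 (E = (-5)² = 25)
4*(E + x(1)) = 4*(25 - ⅙*1²) = 4*(25 - ⅙*1) = 4*(25 - ⅙) = 4*(149/6) = 298/3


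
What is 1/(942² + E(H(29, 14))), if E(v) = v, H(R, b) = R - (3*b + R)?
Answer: 1/887322 ≈ 1.1270e-6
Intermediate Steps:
H(R, b) = -3*b (H(R, b) = R - (R + 3*b) = R + (-R - 3*b) = -3*b)
1/(942² + E(H(29, 14))) = 1/(942² - 3*14) = 1/(887364 - 42) = 1/887322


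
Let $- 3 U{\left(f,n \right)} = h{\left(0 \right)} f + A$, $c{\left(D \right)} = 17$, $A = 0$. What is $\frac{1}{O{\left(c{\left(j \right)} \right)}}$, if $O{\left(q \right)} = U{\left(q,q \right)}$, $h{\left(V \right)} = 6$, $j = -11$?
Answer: $- \frac{1}{34} \approx -0.029412$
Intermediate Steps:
$U{\left(f,n \right)} = - 2 f$ ($U{\left(f,n \right)} = - \frac{6 f + 0}{3} = - \frac{6 f}{3} = - 2 f$)
$O{\left(q \right)} = - 2 q$
$\frac{1}{O{\left(c{\left(j \right)} \right)}} = \frac{1}{\left(-2\right) 17} = \frac{1}{-34} = - \frac{1}{34}$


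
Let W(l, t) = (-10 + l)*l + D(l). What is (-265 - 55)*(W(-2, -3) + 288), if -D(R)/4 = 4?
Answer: -94720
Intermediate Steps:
D(R) = -16 (D(R) = -4*4 = -16)
W(l, t) = -16 + l*(-10 + l) (W(l, t) = (-10 + l)*l - 16 = l*(-10 + l) - 16 = -16 + l*(-10 + l))
(-265 - 55)*(W(-2, -3) + 288) = (-265 - 55)*((-16 + (-2)² - 10*(-2)) + 288) = -320*((-16 + 4 + 20) + 288) = -320*(8 + 288) = -320*296 = -94720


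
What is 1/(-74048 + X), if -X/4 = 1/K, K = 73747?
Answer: -73747/5460817860 ≈ -1.3505e-5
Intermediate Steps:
X = -4/73747 ≈ -5.4239e-5
1/(-74048 + X) = 1/(-74048 - 4/73747) = 1/(-5460817860/73747) = -73747/5460817860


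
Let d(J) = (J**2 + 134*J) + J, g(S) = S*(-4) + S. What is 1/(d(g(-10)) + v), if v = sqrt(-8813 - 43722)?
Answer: 990/4911007 - I*sqrt(52535)/24555035 ≈ 0.00020159 - 9.3343e-6*I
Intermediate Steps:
g(S) = -3*S (g(S) = -4*S + S = -3*S)
d(J) = J**2 + 135*J
v = I*sqrt(52535) (v = sqrt(-52535) = I*sqrt(52535) ≈ 229.21*I)
1/(d(g(-10)) + v) = 1/((-3*(-10))*(135 - 3*(-10)) + I*sqrt(52535)) = 1/(30*(135 + 30) + I*sqrt(52535)) = 1/(30*165 + I*sqrt(52535)) = 1/(4950 + I*sqrt(52535))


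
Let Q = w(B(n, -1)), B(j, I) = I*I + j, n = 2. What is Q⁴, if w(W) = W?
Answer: 81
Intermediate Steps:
B(j, I) = j + I² (B(j, I) = I² + j = j + I²)
Q = 3 (Q = 2 + (-1)² = 2 + 1 = 3)
Q⁴ = 3⁴ = 81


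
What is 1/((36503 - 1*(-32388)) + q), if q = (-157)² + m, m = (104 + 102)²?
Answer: 1/135976 ≈ 7.3542e-6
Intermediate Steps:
m = 42436 (m = 206² = 42436)
q = 67085 (q = (-157)² + 42436 = 24649 + 42436 = 67085)
1/((36503 - 1*(-32388)) + q) = 1/((36503 - 1*(-32388)) + 67085) = 1/((36503 + 32388) + 67085) = 1/(68891 + 67085) = 1/135976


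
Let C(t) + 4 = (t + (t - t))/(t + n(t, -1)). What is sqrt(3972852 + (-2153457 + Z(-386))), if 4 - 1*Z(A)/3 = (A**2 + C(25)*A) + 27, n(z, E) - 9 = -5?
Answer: 2*sqrt(287770074)/29 ≈ 1169.9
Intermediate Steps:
n(z, E) = 4 (n(z, E) = 9 - 5 = 4)
C(t) = -4 + t/(4 + t) (C(t) = -4 + (t + (t - t))/(t + 4) = -4 + (t + 0)/(4 + t) = -4 + t/(4 + t))
Z(A) = -69 - 3*A**2 + 273*A/29 (Z(A) = 12 - 3*((A**2 + ((-16 - 3*25)/(4 + 25))*A) + 27) = 12 - 3*((A**2 + ((-16 - 75)/29)*A) + 27) = 12 - 3*((A**2 + ((1/29)*(-91))*A) + 27) = 12 - 3*((A**2 - 91*A/29) + 27) = 12 - 3*(27 + A**2 - 91*A/29) = 12 + (-81 - 3*A**2 + 273*A/29) = -69 - 3*A**2 + 273*A/29)
sqrt(3972852 + (-2153457 + Z(-386))) = sqrt(3972852 + (-2153457 + (-69 - 3*(-386)**2 + (273/29)*(-386)))) = sqrt(3972852 + (-2153457 + (-69 - 3*148996 - 105378/29))) = sqrt(3972852 + (-2153457 + (-69 - 446988 - 105378/29))) = sqrt(3972852 + (-2153457 - 13070031/29)) = sqrt(3972852 - 75520284/29) = sqrt(39692424/29) = 2*sqrt(287770074)/29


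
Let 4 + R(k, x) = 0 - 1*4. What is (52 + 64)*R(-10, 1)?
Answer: -928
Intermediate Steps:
R(k, x) = -8 (R(k, x) = -4 + (0 - 1*4) = -4 + (0 - 4) = -4 - 4 = -8)
(52 + 64)*R(-10, 1) = (52 + 64)*(-8) = 116*(-8) = -928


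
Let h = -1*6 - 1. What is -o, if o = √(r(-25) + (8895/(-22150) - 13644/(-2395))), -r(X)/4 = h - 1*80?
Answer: -√1590802719905910/2121970 ≈ -18.796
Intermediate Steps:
h = -7 (h = -6 - 1 = -7)
r(X) = 348 (r(X) = -4*(-7 - 1*80) = -4*(-7 - 80) = -4*(-87) = 348)
o = √1590802719905910/2121970 (o = √(348 + (8895/(-22150) - 13644/(-2395))) = √(348 + (8895*(-1/22150) - 13644*(-1/2395))) = √(348 + (-1779/4430 + 13644/2395)) = √(348 + 11236443/2121970) = √(749682003/2121970) = √1590802719905910/2121970 ≈ 18.796)
-o = -√1590802719905910/2121970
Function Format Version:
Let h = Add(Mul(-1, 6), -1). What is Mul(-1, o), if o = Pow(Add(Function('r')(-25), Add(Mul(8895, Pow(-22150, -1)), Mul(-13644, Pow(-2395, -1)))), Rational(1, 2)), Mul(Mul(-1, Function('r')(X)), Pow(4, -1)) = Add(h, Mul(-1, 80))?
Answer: Mul(Rational(-1, 2121970), Pow(1590802719905910, Rational(1, 2))) ≈ -18.796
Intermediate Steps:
h = -7 (h = Add(-6, -1) = -7)
Function('r')(X) = 348 (Function('r')(X) = Mul(-4, Add(-7, Mul(-1, 80))) = Mul(-4, Add(-7, -80)) = Mul(-4, -87) = 348)
o = Mul(Rational(1, 2121970), Pow(1590802719905910, Rational(1, 2))) (o = Pow(Add(348, Add(Mul(8895, Pow(-22150, -1)), Mul(-13644, Pow(-2395, -1)))), Rational(1, 2)) = Pow(Add(348, Add(Mul(8895, Rational(-1, 22150)), Mul(-13644, Rational(-1, 2395)))), Rational(1, 2)) = Pow(Add(348, Add(Rational(-1779, 4430), Rational(13644, 2395))), Rational(1, 2)) = Pow(Add(348, Rational(11236443, 2121970)), Rational(1, 2)) = Pow(Rational(749682003, 2121970), Rational(1, 2)) = Mul(Rational(1, 2121970), Pow(1590802719905910, Rational(1, 2))) ≈ 18.796)
Mul(-1, o) = Mul(-1, Mul(Rational(1, 2121970), Pow(1590802719905910, Rational(1, 2)))) = Mul(Rational(-1, 2121970), Pow(1590802719905910, Rational(1, 2)))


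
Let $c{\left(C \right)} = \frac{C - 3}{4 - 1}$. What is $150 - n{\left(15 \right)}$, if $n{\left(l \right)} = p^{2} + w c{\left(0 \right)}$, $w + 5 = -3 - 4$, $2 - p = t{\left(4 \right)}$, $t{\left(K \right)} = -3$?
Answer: $113$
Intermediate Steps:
$p = 5$ ($p = 2 - -3 = 2 + 3 = 5$)
$c{\left(C \right)} = -1 + \frac{C}{3}$ ($c{\left(C \right)} = \frac{-3 + C}{3} = \left(-3 + C\right) \frac{1}{3} = -1 + \frac{C}{3}$)
$w = -12$ ($w = -5 - 7 = -12$)
$n{\left(l \right)} = 37$ ($n{\left(l \right)} = 5^{2} - 12 \left(-1 + \frac{1}{3} \cdot 0\right) = 25 - 12 \left(-1 + 0\right) = 25 - -12 = 25 + 12 = 37$)
$150 - n{\left(15 \right)} = 150 - 37 = 113$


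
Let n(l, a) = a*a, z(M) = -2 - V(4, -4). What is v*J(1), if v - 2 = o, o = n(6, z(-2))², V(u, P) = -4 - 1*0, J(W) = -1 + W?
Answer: 0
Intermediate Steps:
V(u, P) = -4 (V(u, P) = -4 + 0 = -4)
z(M) = 2 (z(M) = -2 - 1*(-4) = -2 + 4 = 2)
n(l, a) = a²
o = 16 (o = (2²)² = 4² = 16)
v = 18 (v = 2 + 16 = 18)
v*J(1) = 18*(-1 + 1) = 18*0 = 0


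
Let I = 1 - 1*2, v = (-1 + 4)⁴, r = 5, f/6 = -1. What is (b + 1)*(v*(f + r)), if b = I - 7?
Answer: 567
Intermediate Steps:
f = -6 (f = 6*(-1) = -6)
v = 81 (v = 3⁴ = 81)
I = -1 (I = 1 - 2 = -1)
b = -8 (b = -1 - 7 = -8)
(b + 1)*(v*(f + r)) = (-8 + 1)*(81*(-6 + 5)) = -567*(-1) = -7*(-81) = 567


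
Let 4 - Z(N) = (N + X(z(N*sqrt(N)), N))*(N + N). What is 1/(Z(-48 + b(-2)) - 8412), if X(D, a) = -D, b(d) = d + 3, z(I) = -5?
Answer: -1/12356 ≈ -8.0932e-5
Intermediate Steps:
b(d) = 3 + d
Z(N) = 4 - 2*N*(5 + N) (Z(N) = 4 - (N - 1*(-5))*(N + N) = 4 - (N + 5)*2*N = 4 - (5 + N)*2*N = 4 - 2*N*(5 + N))
1/(Z(-48 + b(-2)) - 8412) = 1/((4 - 10*(-48 + (3 - 2)) - 2*(-48 + (3 - 2))**2) - 8412) = 1/((4 - 10*(-48 + 1) - 2*(-48 + 1)**2) - 8412) = 1/((4 - 10*(-47) - 2*(-47)**2) - 8412) = 1/((4 + 470 - 2*2209) - 8412) = 1/((4 + 470 - 4418) - 8412) = 1/(-3944 - 8412) = 1/(-12356) = -1/12356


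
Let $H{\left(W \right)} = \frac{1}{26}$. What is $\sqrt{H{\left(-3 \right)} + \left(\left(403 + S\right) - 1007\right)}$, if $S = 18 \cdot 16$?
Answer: $\frac{i \sqrt{213590}}{26} \approx 17.775 i$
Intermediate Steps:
$S = 288$
$H{\left(W \right)} = \frac{1}{26}$
$\sqrt{H{\left(-3 \right)} + \left(\left(403 + S\right) - 1007\right)} = \sqrt{\frac{1}{26} + \left(\left(403 + 288\right) - 1007\right)} = \sqrt{\frac{1}{26} + \left(691 - 1007\right)} = \sqrt{\frac{1}{26} - 316} = \sqrt{- \frac{8215}{26}} = \frac{i \sqrt{213590}}{26}$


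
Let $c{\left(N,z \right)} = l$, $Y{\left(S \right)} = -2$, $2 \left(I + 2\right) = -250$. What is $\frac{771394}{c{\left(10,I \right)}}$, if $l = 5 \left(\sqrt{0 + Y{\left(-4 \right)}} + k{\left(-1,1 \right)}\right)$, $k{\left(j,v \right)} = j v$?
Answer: $- \frac{771394}{15} - \frac{771394 i \sqrt{2}}{15} \approx -51426.0 - 72728.0 i$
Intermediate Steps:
$I = -127$ ($I = -2 + \frac{1}{2} \left(-250\right) = -2 - 125 = -127$)
$l = -5 + 5 i \sqrt{2}$ ($l = 5 \left(\sqrt{0 - 2} - 1\right) = 5 \left(\sqrt{-2} - 1\right) = 5 \left(i \sqrt{2} - 1\right) = 5 \left(-1 + i \sqrt{2}\right) = -5 + 5 i \sqrt{2} \approx -5.0 + 7.0711 i$)
$c{\left(N,z \right)} = -5 + 5 i \sqrt{2}$
$\frac{771394}{c{\left(10,I \right)}} = \frac{771394}{-5 + 5 i \sqrt{2}}$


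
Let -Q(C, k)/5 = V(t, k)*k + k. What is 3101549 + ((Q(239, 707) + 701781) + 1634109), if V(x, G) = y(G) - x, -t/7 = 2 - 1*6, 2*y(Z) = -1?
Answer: 11069303/2 ≈ 5.5346e+6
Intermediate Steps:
y(Z) = -½ (y(Z) = (½)*(-1) = -½)
t = 28 (t = -7*(2 - 1*6) = -7*(2 - 6) = -7*(-4) = 28)
V(x, G) = -½ - x
Q(C, k) = 275*k/2 (Q(C, k) = -5*((-½ - 1*28)*k + k) = -5*((-½ - 28)*k + k) = -5*(-57*k/2 + k) = -(-275)*k/2 = 275*k/2)
3101549 + ((Q(239, 707) + 701781) + 1634109) = 3101549 + (((275/2)*707 + 701781) + 1634109) = 3101549 + ((194425/2 + 701781) + 1634109) = 3101549 + (1597987/2 + 1634109) = 3101549 + 4866205/2 = 11069303/2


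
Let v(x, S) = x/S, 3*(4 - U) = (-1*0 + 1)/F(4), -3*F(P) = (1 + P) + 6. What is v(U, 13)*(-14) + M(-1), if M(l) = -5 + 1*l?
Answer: -1488/143 ≈ -10.406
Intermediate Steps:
F(P) = -7/3 - P/3 (F(P) = -((1 + P) + 6)/3 = -(7 + P)/3 = -7/3 - P/3)
U = 45/11 (U = 4 - (-1*0 + 1)/(3*(-7/3 - 1/3*4)) = 4 - (0 + 1)/(3*(-7/3 - 4/3)) = 4 - 1/(3*(-11/3)) = 4 - (-3)/(3*11) = 4 - 1/3*(-3/11) = 4 + 1/11 = 45/11 ≈ 4.0909)
M(l) = -5 + l
v(U, 13)*(-14) + M(-1) = ((45/11)/13)*(-14) + (-5 - 1) = ((45/11)*(1/13))*(-14) - 6 = (45/143)*(-14) - 6 = -630/143 - 6 = -1488/143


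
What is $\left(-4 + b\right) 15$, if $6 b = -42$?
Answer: $-165$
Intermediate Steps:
$b = -7$ ($b = \frac{1}{6} \left(-42\right) = -7$)
$\left(-4 + b\right) 15 = \left(-4 - 7\right) 15 = \left(-11\right) 15 = -165$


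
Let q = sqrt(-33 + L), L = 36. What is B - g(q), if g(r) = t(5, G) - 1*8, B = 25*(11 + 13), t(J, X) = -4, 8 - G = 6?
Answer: 612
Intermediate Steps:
G = 2 (G = 8 - 1*6 = 8 - 6 = 2)
q = sqrt(3) (q = sqrt(-33 + 36) = sqrt(3) ≈ 1.7320)
B = 600 (B = 25*24 = 600)
g(r) = -12 (g(r) = -4 - 1*8 = -4 - 8 = -12)
B - g(q) = 600 - 1*(-12) = 600 + 12 = 612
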